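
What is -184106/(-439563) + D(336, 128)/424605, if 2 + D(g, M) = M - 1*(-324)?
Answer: 5224675432/12442709841 ≈ 0.41990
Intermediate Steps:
D(g, M) = 322 + M (D(g, M) = -2 + (M - 1*(-324)) = -2 + (M + 324) = -2 + (324 + M) = 322 + M)
-184106/(-439563) + D(336, 128)/424605 = -184106/(-439563) + (322 + 128)/424605 = -184106*(-1/439563) + 450*(1/424605) = 184106/439563 + 30/28307 = 5224675432/12442709841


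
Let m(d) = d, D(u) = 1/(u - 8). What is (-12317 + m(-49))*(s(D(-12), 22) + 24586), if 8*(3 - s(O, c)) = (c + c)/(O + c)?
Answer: -133484304726/439 ≈ -3.0406e+8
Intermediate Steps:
D(u) = 1/(-8 + u)
s(O, c) = 3 - c/(4*(O + c)) (s(O, c) = 3 - (c + c)/(8*(O + c)) = 3 - 2*c/(8*(O + c)) = 3 - c/(4*(O + c)))
(-12317 + m(-49))*(s(D(-12), 22) + 24586) = (-12317 - 49)*((3/(-8 - 12) + (11/4)*22)/(1/(-8 - 12) + 22) + 24586) = -12366*((3/(-20) + 121/2)/(1/(-20) + 22) + 24586) = -12366*((3*(-1/20) + 121/2)/(-1/20 + 22) + 24586) = -12366*((-3/20 + 121/2)/(439/20) + 24586) = -12366*((20/439)*(1207/20) + 24586) = -12366*(1207/439 + 24586) = -12366*10794461/439 = -133484304726/439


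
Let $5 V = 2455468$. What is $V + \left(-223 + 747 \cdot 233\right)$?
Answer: $\frac{3324608}{5} \approx 6.6492 \cdot 10^{5}$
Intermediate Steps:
$V = \frac{2455468}{5}$ ($V = \frac{1}{5} \cdot 2455468 = \frac{2455468}{5} \approx 4.9109 \cdot 10^{5}$)
$V + \left(-223 + 747 \cdot 233\right) = \frac{2455468}{5} + \left(-223 + 747 \cdot 233\right) = \frac{2455468}{5} + \left(-223 + 174051\right) = \frac{2455468}{5} + 173828 = \frac{3324608}{5}$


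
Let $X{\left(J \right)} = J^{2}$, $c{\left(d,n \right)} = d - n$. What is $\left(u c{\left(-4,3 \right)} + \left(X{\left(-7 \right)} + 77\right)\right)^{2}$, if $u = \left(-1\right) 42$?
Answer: $176400$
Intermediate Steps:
$u = -42$
$\left(u c{\left(-4,3 \right)} + \left(X{\left(-7 \right)} + 77\right)\right)^{2} = \left(- 42 \left(-4 - 3\right) + \left(\left(-7\right)^{2} + 77\right)\right)^{2} = \left(- 42 \left(-4 - 3\right) + \left(49 + 77\right)\right)^{2} = \left(\left(-42\right) \left(-7\right) + 126\right)^{2} = \left(294 + 126\right)^{2} = 420^{2} = 176400$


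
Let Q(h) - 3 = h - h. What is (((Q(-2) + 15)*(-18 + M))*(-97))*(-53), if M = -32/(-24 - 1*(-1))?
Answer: -35349516/23 ≈ -1.5369e+6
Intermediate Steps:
M = 32/23 (M = -32/(-24 + 1) = -32/(-23) = -32*(-1/23) = 32/23 ≈ 1.3913)
Q(h) = 3 (Q(h) = 3 + (h - h) = 3 + 0 = 3)
(((Q(-2) + 15)*(-18 + M))*(-97))*(-53) = (((3 + 15)*(-18 + 32/23))*(-97))*(-53) = ((18*(-382/23))*(-97))*(-53) = -6876/23*(-97)*(-53) = (666972/23)*(-53) = -35349516/23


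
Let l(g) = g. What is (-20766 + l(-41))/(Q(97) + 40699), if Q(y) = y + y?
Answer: -20807/40893 ≈ -0.50882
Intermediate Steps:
Q(y) = 2*y
(-20766 + l(-41))/(Q(97) + 40699) = (-20766 - 41)/(2*97 + 40699) = -20807/(194 + 40699) = -20807/40893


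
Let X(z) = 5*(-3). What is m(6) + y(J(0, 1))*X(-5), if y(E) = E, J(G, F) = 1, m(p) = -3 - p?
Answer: -24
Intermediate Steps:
X(z) = -15
m(6) + y(J(0, 1))*X(-5) = (-3 - 1*6) + 1*(-15) = (-3 - 6) - 15 = -9 - 15 = -24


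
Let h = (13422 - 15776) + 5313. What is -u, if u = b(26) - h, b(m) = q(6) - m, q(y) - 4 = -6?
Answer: 2987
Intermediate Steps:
q(y) = -2 (q(y) = 4 - 6 = -2)
b(m) = -2 - m
h = 2959 (h = -2354 + 5313 = 2959)
u = -2987 (u = (-2 - 1*26) - 1*2959 = (-2 - 26) - 2959 = -28 - 2959 = -2987)
-u = -1*(-2987) = 2987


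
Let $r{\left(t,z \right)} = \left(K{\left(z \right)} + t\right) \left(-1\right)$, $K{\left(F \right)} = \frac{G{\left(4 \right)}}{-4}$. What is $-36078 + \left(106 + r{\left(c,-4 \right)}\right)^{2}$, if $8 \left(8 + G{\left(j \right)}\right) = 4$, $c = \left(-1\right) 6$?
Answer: $- \frac{1532831}{64} \approx -23951.0$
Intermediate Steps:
$c = -6$
$G{\left(j \right)} = - \frac{15}{2}$ ($G{\left(j \right)} = -8 + \frac{1}{8} \cdot 4 = -8 + \frac{1}{2} = - \frac{15}{2}$)
$K{\left(F \right)} = \frac{15}{8}$ ($K{\left(F \right)} = - \frac{15}{2 \left(-4\right)} = \left(- \frac{15}{2}\right) \left(- \frac{1}{4}\right) = \frac{15}{8}$)
$r{\left(t,z \right)} = - \frac{15}{8} - t$ ($r{\left(t,z \right)} = \left(\frac{15}{8} + t\right) \left(-1\right) = - \frac{15}{8} - t$)
$-36078 + \left(106 + r{\left(c,-4 \right)}\right)^{2} = -36078 + \left(106 - - \frac{33}{8}\right)^{2} = -36078 + \left(106 + \left(- \frac{15}{8} + 6\right)\right)^{2} = -36078 + \left(106 + \frac{33}{8}\right)^{2} = -36078 + \left(\frac{881}{8}\right)^{2} = -36078 + \frac{776161}{64} = - \frac{1532831}{64}$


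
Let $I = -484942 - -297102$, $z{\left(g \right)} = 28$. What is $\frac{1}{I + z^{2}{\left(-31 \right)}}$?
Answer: $- \frac{1}{187056} \approx -5.346 \cdot 10^{-6}$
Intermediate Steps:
$I = -187840$ ($I = -484942 + 297102 = -187840$)
$\frac{1}{I + z^{2}{\left(-31 \right)}} = \frac{1}{-187840 + 28^{2}} = \frac{1}{-187840 + 784} = \frac{1}{-187056} = - \frac{1}{187056}$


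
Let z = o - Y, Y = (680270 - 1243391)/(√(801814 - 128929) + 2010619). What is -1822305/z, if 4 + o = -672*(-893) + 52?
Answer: -491239997829577381105235/161781301615666843334521 - 342059404635*√74765/161781301615666843334521 ≈ -3.0364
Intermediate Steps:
Y = -563121/(2010619 + 3*√74765) (Y = -563121/(√672885 + 2010619) = -563121/(3*√74765 + 2010619) = -563121/(2010619 + 3*√74765) ≈ -0.27996)
o = 600144 (o = -4 + (-672*(-893) + 52) = -4 + (600096 + 52) = -4 + 600148 = 600144)
z = 2426136119072381643/4042588090276 - 1689363*√74765/4042588090276 (z = 600144 - (-1132221781899/4042588090276 + 1689363*√74765/4042588090276) = 600144 + (1132221781899/4042588090276 - 1689363*√74765/4042588090276) = 2426136119072381643/4042588090276 - 1689363*√74765/4042588090276 ≈ 6.0014e+5)
-1822305/z = -1822305/(2426136119072381643/4042588090276 - 1689363*√74765/4042588090276)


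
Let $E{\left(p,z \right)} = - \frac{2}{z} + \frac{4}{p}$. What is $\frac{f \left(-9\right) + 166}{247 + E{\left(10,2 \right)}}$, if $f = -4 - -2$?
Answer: $\frac{115}{154} \approx 0.74675$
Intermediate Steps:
$f = -2$ ($f = -4 + 2 = -2$)
$\frac{f \left(-9\right) + 166}{247 + E{\left(10,2 \right)}} = \frac{\left(-2\right) \left(-9\right) + 166}{247 + \left(- \frac{2}{2} + \frac{4}{10}\right)} = \frac{18 + 166}{247 + \left(\left(-2\right) \frac{1}{2} + 4 \cdot \frac{1}{10}\right)} = \frac{184}{247 + \left(-1 + \frac{2}{5}\right)} = \frac{184}{247 - \frac{3}{5}} = \frac{184}{\frac{1232}{5}} = 184 \cdot \frac{5}{1232} = \frac{115}{154}$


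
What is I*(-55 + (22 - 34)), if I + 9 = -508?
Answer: 34639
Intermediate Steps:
I = -517 (I = -9 - 508 = -517)
I*(-55 + (22 - 34)) = -517*(-55 + (22 - 34)) = -517*(-55 - 12) = -517*(-67) = 34639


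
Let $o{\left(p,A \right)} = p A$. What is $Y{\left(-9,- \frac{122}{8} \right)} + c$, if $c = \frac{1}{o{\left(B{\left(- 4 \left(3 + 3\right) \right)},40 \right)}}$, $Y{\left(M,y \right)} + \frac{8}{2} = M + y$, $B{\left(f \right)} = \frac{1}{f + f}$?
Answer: $- \frac{589}{20} \approx -29.45$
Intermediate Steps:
$B{\left(f \right)} = \frac{1}{2 f}$
$Y{\left(M,y \right)} = -4 + M + y$ ($Y{\left(M,y \right)} = -4 + \left(M + y\right) = -4 + M + y$)
$o{\left(p,A \right)} = A p$
$c = - \frac{6}{5}$ ($c = \frac{1}{40 \frac{1}{2 \left(- 4 \left(3 + 3\right)\right)}} = \frac{1}{40 \frac{1}{2 \left(\left(-4\right) 6\right)}} = \frac{1}{40 \frac{1}{2 \left(-24\right)}} = \frac{1}{40 \cdot \frac{1}{2} \left(- \frac{1}{24}\right)} = \frac{1}{40 \left(- \frac{1}{48}\right)} = \frac{1}{- \frac{5}{6}} = - \frac{6}{5} \approx -1.2$)
$Y{\left(-9,- \frac{122}{8} \right)} + c = \left(-4 - 9 - \frac{122}{8}\right) - \frac{6}{5} = \left(-4 - 9 - \frac{61}{4}\right) - \frac{6}{5} = - \frac{113}{4} - \frac{6}{5} = - \frac{589}{20}$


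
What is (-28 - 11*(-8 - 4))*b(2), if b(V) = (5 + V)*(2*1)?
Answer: 1456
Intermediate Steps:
b(V) = 10 + 2*V (b(V) = (5 + V)*2 = 10 + 2*V)
(-28 - 11*(-8 - 4))*b(2) = (-28 - 11*(-8 - 4))*(10 + 2*2) = (-28 - 11*(-12))*(10 + 4) = (-28 + 132)*14 = 104*14 = 1456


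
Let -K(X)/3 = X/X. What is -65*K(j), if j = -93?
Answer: 195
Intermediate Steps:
K(X) = -3 (K(X) = -3*X/X = -3*1 = -3)
-65*K(j) = -65*(-3) = 195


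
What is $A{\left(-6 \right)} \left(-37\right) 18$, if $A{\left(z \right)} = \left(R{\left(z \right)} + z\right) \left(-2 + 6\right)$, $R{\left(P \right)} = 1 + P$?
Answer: $29304$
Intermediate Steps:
$A{\left(z \right)} = 4 + 8 z$ ($A{\left(z \right)} = \left(\left(1 + z\right) + z\right) \left(-2 + 6\right) = \left(1 + 2 z\right) 4 = 4 + 8 z$)
$A{\left(-6 \right)} \left(-37\right) 18 = \left(4 + 8 \left(-6\right)\right) \left(-37\right) 18 = \left(4 - 48\right) \left(-37\right) 18 = \left(-44\right) \left(-37\right) 18 = 1628 \cdot 18 = 29304$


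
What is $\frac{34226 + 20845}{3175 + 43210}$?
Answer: $\frac{55071}{46385} \approx 1.1873$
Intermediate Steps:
$\frac{34226 + 20845}{3175 + 43210} = \frac{55071}{46385}$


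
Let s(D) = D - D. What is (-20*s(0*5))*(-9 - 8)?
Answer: 0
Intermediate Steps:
s(D) = 0
(-20*s(0*5))*(-9 - 8) = (-20*0)*(-9 - 8) = 0*(-17) = 0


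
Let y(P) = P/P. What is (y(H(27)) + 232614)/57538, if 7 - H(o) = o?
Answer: 232615/57538 ≈ 4.0428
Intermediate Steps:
H(o) = 7 - o
y(P) = 1
(y(H(27)) + 232614)/57538 = (1 + 232614)/57538 = 232615*(1/57538) = 232615/57538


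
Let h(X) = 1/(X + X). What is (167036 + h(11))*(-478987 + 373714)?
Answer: -386856483489/22 ≈ -1.7584e+10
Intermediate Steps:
h(X) = 1/(2*X)
(167036 + h(11))*(-478987 + 373714) = (167036 + (½)/11)*(-478987 + 373714) = (167036 + (½)*(1/11))*(-105273) = (167036 + 1/22)*(-105273) = (3674793/22)*(-105273) = -386856483489/22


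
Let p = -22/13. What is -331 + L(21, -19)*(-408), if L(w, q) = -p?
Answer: -13279/13 ≈ -1021.5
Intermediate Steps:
p = -22/13 (p = -22*1/13 = -22/13 ≈ -1.6923)
L(w, q) = 22/13 (L(w, q) = -1*(-22/13) = 22/13)
-331 + L(21, -19)*(-408) = -331 + (22/13)*(-408) = -331 - 8976/13 = -13279/13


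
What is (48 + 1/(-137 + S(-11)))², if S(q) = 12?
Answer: 35988001/15625 ≈ 2303.2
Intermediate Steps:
(48 + 1/(-137 + S(-11)))² = (48 + 1/(-137 + 12))² = (48 + 1/(-125))² = (48 - 1/125)² = (5999/125)² = 35988001/15625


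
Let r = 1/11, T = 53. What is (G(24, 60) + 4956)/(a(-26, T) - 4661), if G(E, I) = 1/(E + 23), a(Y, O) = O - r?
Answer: -2562263/2382383 ≈ -1.0755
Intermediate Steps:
r = 1/11 ≈ 0.090909
a(Y, O) = -1/11 + O (a(Y, O) = O - 1*1/11 = O - 1/11 = -1/11 + O)
G(E, I) = 1/(23 + E)
(G(24, 60) + 4956)/(a(-26, T) - 4661) = (1/(23 + 24) + 4956)/((-1/11 + 53) - 4661) = (1/47 + 4956)/(582/11 - 4661) = (1/47 + 4956)/(-50689/11) = (232933/47)*(-11/50689) = -2562263/2382383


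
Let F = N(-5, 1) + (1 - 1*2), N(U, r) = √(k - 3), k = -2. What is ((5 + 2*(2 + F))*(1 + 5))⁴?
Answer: -3990384 + 2104704*I*√5 ≈ -3.9904e+6 + 4.7063e+6*I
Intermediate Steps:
N(U, r) = I*√5 (N(U, r) = √(-2 - 3) = √(-5) = I*√5)
F = -1 + I*√5 (F = I*√5 + (1 - 1*2) = I*√5 + (1 - 2) = I*√5 - 1 = -1 + I*√5 ≈ -1.0 + 2.2361*I)
((5 + 2*(2 + F))*(1 + 5))⁴ = ((5 + 2*(2 + (-1 + I*√5)))*(1 + 5))⁴ = ((5 + 2*(1 + I*√5))*6)⁴ = ((5 + (2 + 2*I*√5))*6)⁴ = ((7 + 2*I*√5)*6)⁴ = (42 + 12*I*√5)⁴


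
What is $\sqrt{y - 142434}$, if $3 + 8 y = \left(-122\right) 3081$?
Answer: $\frac{3 i \sqrt{336746}}{4} \approx 435.22 i$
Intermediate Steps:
$y = - \frac{375885}{8}$ ($y = - \frac{3}{8} + \frac{\left(-122\right) 3081}{8} = - \frac{3}{8} + \frac{1}{8} \left(-375882\right) = - \frac{3}{8} - \frac{187941}{4} = - \frac{375885}{8} \approx -46986.0$)
$\sqrt{y - 142434} = \sqrt{- \frac{375885}{8} - 142434} = \sqrt{- \frac{1515357}{8}} = \frac{3 i \sqrt{336746}}{4}$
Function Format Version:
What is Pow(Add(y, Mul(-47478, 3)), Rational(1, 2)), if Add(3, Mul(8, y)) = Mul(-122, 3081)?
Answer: Mul(Rational(3, 4), I, Pow(336746, Rational(1, 2))) ≈ Mul(435.22, I)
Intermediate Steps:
y = Rational(-375885, 8) (y = Add(Rational(-3, 8), Mul(Rational(1, 8), Mul(-122, 3081))) = Add(Rational(-3, 8), Mul(Rational(1, 8), -375882)) = Add(Rational(-3, 8), Rational(-187941, 4)) = Rational(-375885, 8) ≈ -46986.)
Pow(Add(y, Mul(-47478, 3)), Rational(1, 2)) = Pow(Add(Rational(-375885, 8), Mul(-47478, 3)), Rational(1, 2)) = Pow(Add(Rational(-375885, 8), -142434), Rational(1, 2)) = Pow(Rational(-1515357, 8), Rational(1, 2)) = Mul(Rational(3, 4), I, Pow(336746, Rational(1, 2)))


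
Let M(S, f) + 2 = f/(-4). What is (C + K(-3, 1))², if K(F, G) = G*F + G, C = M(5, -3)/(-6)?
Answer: 1849/576 ≈ 3.2101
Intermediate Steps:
M(S, f) = -2 - f/4 (M(S, f) = -2 + f/(-4) = -2 + f*(-¼) = -2 - f/4)
C = 5/24 (C = (-2 - ¼*(-3))/(-6) = (-2 + ¾)*(-⅙) = -5/4*(-⅙) = 5/24 ≈ 0.20833)
K(F, G) = G + F*G (K(F, G) = F*G + G = G + F*G)
(C + K(-3, 1))² = (5/24 + 1*(1 - 3))² = (5/24 + 1*(-2))² = (5/24 - 2)² = (-43/24)² = 1849/576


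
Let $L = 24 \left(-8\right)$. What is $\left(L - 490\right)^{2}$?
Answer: $465124$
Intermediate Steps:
$L = -192$
$\left(L - 490\right)^{2} = \left(-192 - 490\right)^{2} = \left(-682\right)^{2} = 465124$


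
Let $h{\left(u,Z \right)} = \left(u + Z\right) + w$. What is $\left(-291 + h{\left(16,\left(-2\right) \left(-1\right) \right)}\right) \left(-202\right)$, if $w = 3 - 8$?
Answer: $56156$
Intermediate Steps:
$w = -5$ ($w = 3 - 8 = -5$)
$h{\left(u,Z \right)} = -5 + Z + u$ ($h{\left(u,Z \right)} = \left(u + Z\right) - 5 = \left(Z + u\right) - 5 = -5 + Z + u$)
$\left(-291 + h{\left(16,\left(-2\right) \left(-1\right) \right)}\right) \left(-202\right) = \left(-291 - -13\right) \left(-202\right) = \left(-291 + \left(-5 + 2 + 16\right)\right) \left(-202\right) = \left(-291 + 13\right) \left(-202\right) = \left(-278\right) \left(-202\right) = 56156$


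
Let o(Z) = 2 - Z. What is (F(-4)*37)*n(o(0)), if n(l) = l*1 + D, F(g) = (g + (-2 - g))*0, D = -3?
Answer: 0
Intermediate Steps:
F(g) = 0 (F(g) = -2*0 = 0)
n(l) = -3 + l (n(l) = l*1 - 3 = l - 3 = -3 + l)
(F(-4)*37)*n(o(0)) = (0*37)*(-3 + (2 - 1*0)) = 0*(-3 + (2 + 0)) = 0*(-3 + 2) = 0*(-1) = 0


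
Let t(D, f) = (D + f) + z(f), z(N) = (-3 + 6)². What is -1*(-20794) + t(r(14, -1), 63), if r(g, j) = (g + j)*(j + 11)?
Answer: 20996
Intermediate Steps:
r(g, j) = (11 + j)*(g + j) (r(g, j) = (g + j)*(11 + j) = (11 + j)*(g + j))
z(N) = 9 (z(N) = 3² = 9)
t(D, f) = 9 + D + f (t(D, f) = (D + f) + 9 = 9 + D + f)
-1*(-20794) + t(r(14, -1), 63) = -1*(-20794) + (9 + ((-1)² + 11*14 + 11*(-1) + 14*(-1)) + 63) = 20794 + (9 + (1 + 154 - 11 - 14) + 63) = 20794 + (9 + 130 + 63) = 20794 + 202 = 20996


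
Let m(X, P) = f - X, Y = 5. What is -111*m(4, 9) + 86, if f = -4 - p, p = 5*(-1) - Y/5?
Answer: 308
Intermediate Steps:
p = -6 (p = 5*(-1) - 5/5 = -5 - 5/5 = -5 - 1*1 = -5 - 1 = -6)
f = 2 (f = -4 - 1*(-6) = -4 + 6 = 2)
m(X, P) = 2 - X
-111*m(4, 9) + 86 = -111*(2 - 1*4) + 86 = -111*(2 - 4) + 86 = -111*(-2) + 86 = 222 + 86 = 308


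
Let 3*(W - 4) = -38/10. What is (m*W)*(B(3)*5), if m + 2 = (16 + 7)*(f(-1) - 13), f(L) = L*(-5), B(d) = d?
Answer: -7626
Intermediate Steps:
f(L) = -5*L
W = 41/15 (W = 4 + (-38/10)/3 = 4 + (-38*⅒)/3 = 4 + (⅓)*(-19/5) = 4 - 19/15 = 41/15 ≈ 2.7333)
m = -186 (m = -2 + (16 + 7)*(-5*(-1) - 13) = -2 + 23*(5 - 13) = -2 + 23*(-8) = -2 - 184 = -186)
(m*W)*(B(3)*5) = (-186*41/15)*(3*5) = -2542/5*15 = -7626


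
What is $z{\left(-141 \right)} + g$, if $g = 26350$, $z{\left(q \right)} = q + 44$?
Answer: $26253$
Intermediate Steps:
$z{\left(q \right)} = 44 + q$
$z{\left(-141 \right)} + g = \left(44 - 141\right) + 26350 = -97 + 26350 = 26253$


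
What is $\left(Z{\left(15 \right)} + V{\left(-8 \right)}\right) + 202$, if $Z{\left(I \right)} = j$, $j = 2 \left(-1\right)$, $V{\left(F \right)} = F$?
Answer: $192$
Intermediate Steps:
$j = -2$
$Z{\left(I \right)} = -2$
$\left(Z{\left(15 \right)} + V{\left(-8 \right)}\right) + 202 = \left(-2 - 8\right) + 202 = -10 + 202 = 192$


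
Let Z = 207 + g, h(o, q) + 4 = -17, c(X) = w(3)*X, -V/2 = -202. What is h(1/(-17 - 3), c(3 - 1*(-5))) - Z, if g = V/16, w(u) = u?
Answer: -1013/4 ≈ -253.25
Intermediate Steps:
V = 404 (V = -2*(-202) = 404)
g = 101/4 (g = 404/16 = 404*(1/16) = 101/4 ≈ 25.250)
c(X) = 3*X
h(o, q) = -21 (h(o, q) = -4 - 17 = -21)
Z = 929/4 (Z = 207 + 101/4 = 929/4 ≈ 232.25)
h(1/(-17 - 3), c(3 - 1*(-5))) - Z = -21 - 1*929/4 = -21 - 929/4 = -1013/4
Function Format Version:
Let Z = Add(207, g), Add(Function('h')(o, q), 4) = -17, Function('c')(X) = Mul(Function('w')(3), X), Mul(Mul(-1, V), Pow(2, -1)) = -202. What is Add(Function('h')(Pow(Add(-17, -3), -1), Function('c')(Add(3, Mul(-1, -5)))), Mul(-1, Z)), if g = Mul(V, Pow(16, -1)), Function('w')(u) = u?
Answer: Rational(-1013, 4) ≈ -253.25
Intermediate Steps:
V = 404 (V = Mul(-2, -202) = 404)
g = Rational(101, 4) (g = Mul(404, Pow(16, -1)) = Mul(404, Rational(1, 16)) = Rational(101, 4) ≈ 25.250)
Function('c')(X) = Mul(3, X)
Function('h')(o, q) = -21 (Function('h')(o, q) = Add(-4, -17) = -21)
Z = Rational(929, 4) (Z = Add(207, Rational(101, 4)) = Rational(929, 4) ≈ 232.25)
Add(Function('h')(Pow(Add(-17, -3), -1), Function('c')(Add(3, Mul(-1, -5)))), Mul(-1, Z)) = Add(-21, Mul(-1, Rational(929, 4))) = Add(-21, Rational(-929, 4)) = Rational(-1013, 4)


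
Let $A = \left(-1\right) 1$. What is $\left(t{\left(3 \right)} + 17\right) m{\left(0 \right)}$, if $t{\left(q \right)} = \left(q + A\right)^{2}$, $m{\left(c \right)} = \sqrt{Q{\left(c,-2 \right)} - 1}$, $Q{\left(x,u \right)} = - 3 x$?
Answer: $21 i \approx 21.0 i$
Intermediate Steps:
$m{\left(c \right)} = \sqrt{-1 - 3 c}$ ($m{\left(c \right)} = \sqrt{- 3 c - 1} = \sqrt{-1 - 3 c}$)
$A = -1$
$t{\left(q \right)} = \left(-1 + q\right)^{2}$ ($t{\left(q \right)} = \left(q - 1\right)^{2} = \left(-1 + q\right)^{2}$)
$\left(t{\left(3 \right)} + 17\right) m{\left(0 \right)} = \left(\left(-1 + 3\right)^{2} + 17\right) \sqrt{-1 - 0} = \left(2^{2} + 17\right) \sqrt{-1 + 0} = \left(4 + 17\right) \sqrt{-1} = 21 i$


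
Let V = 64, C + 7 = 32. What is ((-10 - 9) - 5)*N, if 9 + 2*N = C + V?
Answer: -960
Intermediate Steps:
C = 25 (C = -7 + 32 = 25)
N = 40 (N = -9/2 + (25 + 64)/2 = -9/2 + (1/2)*89 = -9/2 + 89/2 = 40)
((-10 - 9) - 5)*N = ((-10 - 9) - 5)*40 = (-19 - 5)*40 = -24*40 = -960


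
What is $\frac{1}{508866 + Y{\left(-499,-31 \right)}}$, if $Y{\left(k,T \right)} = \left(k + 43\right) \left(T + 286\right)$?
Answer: $\frac{1}{392586} \approx 2.5472 \cdot 10^{-6}$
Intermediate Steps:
$Y{\left(k,T \right)} = \left(43 + k\right) \left(286 + T\right)$
$\frac{1}{508866 + Y{\left(-499,-31 \right)}} = \frac{1}{508866 + \left(12298 + 43 \left(-31\right) + 286 \left(-499\right) - -15469\right)} = \frac{1}{508866 + \left(12298 - 1333 - 142714 + 15469\right)} = \frac{1}{508866 - 116280} = \frac{1}{392586}$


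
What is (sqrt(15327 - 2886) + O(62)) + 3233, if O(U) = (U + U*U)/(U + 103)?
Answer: 179117/55 + sqrt(12441) ≈ 3368.2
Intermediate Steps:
O(U) = (U + U**2)/(103 + U)
(sqrt(15327 - 2886) + O(62)) + 3233 = (sqrt(15327 - 2886) + 62*(1 + 62)/(103 + 62)) + 3233 = (sqrt(12441) + 62*63/165) + 3233 = (sqrt(12441) + 62*(1/165)*63) + 3233 = (sqrt(12441) + 1302/55) + 3233 = (1302/55 + sqrt(12441)) + 3233 = 179117/55 + sqrt(12441)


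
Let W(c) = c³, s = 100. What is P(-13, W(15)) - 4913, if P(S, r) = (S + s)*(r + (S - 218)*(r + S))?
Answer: -67277402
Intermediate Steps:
P(S, r) = (100 + S)*(r + (-218 + S)*(S + r)) (P(S, r) = (S + 100)*(r + (S - 218)*(r + S)) = (100 + S)*(r + (-218 + S)*(S + r)))
P(-13, W(15)) - 4913 = ((-13)³ - 21800*(-13) - 21700*15³ - 118*(-13)² + 15³*(-13)² - 117*(-13)*15³) - 4913 = (-2197 + 283400 - 21700*3375 - 118*169 + 3375*169 - 117*(-13)*3375) - 4913 = (-2197 + 283400 - 73237500 - 19942 + 570375 + 5133375) - 4913 = -67272489 - 4913 = -67277402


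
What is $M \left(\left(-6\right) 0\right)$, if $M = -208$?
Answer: $0$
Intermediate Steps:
$M \left(\left(-6\right) 0\right) = - 208 \left(\left(-6\right) 0\right) = \left(-208\right) 0 = 0$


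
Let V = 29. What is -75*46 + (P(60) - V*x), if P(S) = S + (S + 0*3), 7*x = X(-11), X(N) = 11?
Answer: -23629/7 ≈ -3375.6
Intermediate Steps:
x = 11/7 (x = (1/7)*11 = 11/7 ≈ 1.5714)
P(S) = 2*S (P(S) = S + (S + 0) = S + S = 2*S)
-75*46 + (P(60) - V*x) = -75*46 + (2*60 - 29*11/7) = -3450 + (120 - 1*319/7) = -3450 + (120 - 319/7) = -3450 + 521/7 = -23629/7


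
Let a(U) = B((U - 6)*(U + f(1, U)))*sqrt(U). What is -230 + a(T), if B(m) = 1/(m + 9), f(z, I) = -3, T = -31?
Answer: -230 + I*sqrt(31)/1267 ≈ -230.0 + 0.0043944*I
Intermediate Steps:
B(m) = 1/(9 + m)
a(U) = sqrt(U)/(9 + (-6 + U)*(-3 + U)) (a(U) = sqrt(U)/(9 + (U - 6)*(U - 3)) = sqrt(U)/(9 + (-6 + U)*(-3 + U)))
-230 + a(T) = -230 + sqrt(-31)/(27 + (-31)**2 - 9*(-31)) = -230 + (I*sqrt(31))/(27 + 961 + 279) = -230 + (I*sqrt(31))/1267 = -230 + (I*sqrt(31))*(1/1267) = -230 + I*sqrt(31)/1267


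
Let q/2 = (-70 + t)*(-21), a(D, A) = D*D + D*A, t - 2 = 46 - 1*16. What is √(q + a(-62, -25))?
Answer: √6990 ≈ 83.606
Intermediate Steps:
t = 32 (t = 2 + (46 - 1*16) = 2 + (46 - 16) = 2 + 30 = 32)
a(D, A) = D² + A*D
q = 1596 (q = 2*((-70 + 32)*(-21)) = 2*(-38*(-21)) = 2*798 = 1596)
√(q + a(-62, -25)) = √(1596 - 62*(-25 - 62)) = √(1596 - 62*(-87)) = √(1596 + 5394) = √6990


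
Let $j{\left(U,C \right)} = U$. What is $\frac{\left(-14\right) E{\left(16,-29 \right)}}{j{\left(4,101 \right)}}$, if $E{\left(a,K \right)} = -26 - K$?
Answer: $- \frac{21}{2} \approx -10.5$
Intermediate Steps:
$\frac{\left(-14\right) E{\left(16,-29 \right)}}{j{\left(4,101 \right)}} = \frac{\left(-14\right) \left(-26 - -29\right)}{4} = - 14 \left(-26 + 29\right) \frac{1}{4} = \left(-14\right) 3 \cdot \frac{1}{4} = \left(-42\right) \frac{1}{4} = - \frac{21}{2}$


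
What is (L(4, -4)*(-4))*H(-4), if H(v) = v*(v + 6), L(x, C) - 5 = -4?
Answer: 32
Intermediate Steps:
L(x, C) = 1 (L(x, C) = 5 - 4 = 1)
H(v) = v*(6 + v)
(L(4, -4)*(-4))*H(-4) = (1*(-4))*(-4*(6 - 4)) = -(-16)*2 = -4*(-8) = 32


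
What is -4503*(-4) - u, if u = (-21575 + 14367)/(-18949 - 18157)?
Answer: 334173032/18553 ≈ 18012.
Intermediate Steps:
u = 3604/18553 (u = -7208/(-37106) = -7208*(-1/37106) = 3604/18553 ≈ 0.19425)
-4503*(-4) - u = -4503*(-4) - 1*3604/18553 = 18012 - 3604/18553 = 334173032/18553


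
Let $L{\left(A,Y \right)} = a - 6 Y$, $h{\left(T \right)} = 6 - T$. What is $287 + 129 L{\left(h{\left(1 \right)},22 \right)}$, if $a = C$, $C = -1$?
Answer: $-16870$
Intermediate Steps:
$a = -1$
$L{\left(A,Y \right)} = -1 - 6 Y$
$287 + 129 L{\left(h{\left(1 \right)},22 \right)} = 287 + 129 \left(-1 - 132\right) = 287 + 129 \left(-133\right) = 287 - 17157 = -16870$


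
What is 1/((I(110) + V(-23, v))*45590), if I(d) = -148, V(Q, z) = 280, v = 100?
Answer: 1/6017880 ≈ 1.6617e-7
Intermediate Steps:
1/((I(110) + V(-23, v))*45590) = 1/((-148 + 280)*45590) = (1/45590)/132 = (1/132)*(1/45590) = 1/6017880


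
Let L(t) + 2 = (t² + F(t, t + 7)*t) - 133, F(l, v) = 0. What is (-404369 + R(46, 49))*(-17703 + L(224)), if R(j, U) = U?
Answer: -13074900160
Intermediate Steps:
L(t) = -135 + t² (L(t) = -2 + ((t² + 0*t) - 133) = -2 + ((t² + 0) - 133) = -2 + (t² - 133) = -2 + (-133 + t²) = -135 + t²)
(-404369 + R(46, 49))*(-17703 + L(224)) = (-404369 + 49)*(-17703 + (-135 + 224²)) = -404320*(-17703 + (-135 + 50176)) = -404320*(-17703 + 50041) = -404320*32338 = -13074900160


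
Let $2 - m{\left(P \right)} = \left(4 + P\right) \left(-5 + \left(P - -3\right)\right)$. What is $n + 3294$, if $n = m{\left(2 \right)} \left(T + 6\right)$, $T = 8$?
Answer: $3322$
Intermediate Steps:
$m{\left(P \right)} = 2 - \left(-2 + P\right) \left(4 + P\right)$ ($m{\left(P \right)} = 2 - \left(4 + P\right) \left(-5 + \left(P - -3\right)\right) = 2 - \left(4 + P\right) \left(-5 + \left(P + 3\right)\right) = 2 - \left(4 + P\right) \left(-5 + \left(3 + P\right)\right) = 2 - \left(4 + P\right) \left(-2 + P\right) = 2 - \left(-2 + P\right) \left(4 + P\right)$)
$n = 28$ ($n = \left(10 - 2^{2} - 4\right) \left(8 + 6\right) = \left(10 - 4 - 4\right) 14 = 2 \cdot 14 = 28$)
$n + 3294 = 28 + 3294 = 3322$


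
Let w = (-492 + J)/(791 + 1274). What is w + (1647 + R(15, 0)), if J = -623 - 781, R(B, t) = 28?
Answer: 3456979/2065 ≈ 1674.1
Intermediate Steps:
J = -1404
w = -1896/2065 (w = (-492 - 1404)/(791 + 1274) = -1896/2065 ≈ -0.91816)
w + (1647 + R(15, 0)) = -1896/2065 + (1647 + 28) = -1896/2065 + 1675 = 3456979/2065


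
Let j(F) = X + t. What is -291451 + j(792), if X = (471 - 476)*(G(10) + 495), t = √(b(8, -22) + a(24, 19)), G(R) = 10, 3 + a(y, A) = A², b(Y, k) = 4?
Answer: -293976 + √362 ≈ -2.9396e+5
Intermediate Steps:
a(y, A) = -3 + A²
t = √362 (t = √(4 + (-3 + 19²)) = √(4 + (-3 + 361)) = √(4 + 358) = √362 ≈ 19.026)
X = -2525 (X = (471 - 476)*(10 + 495) = -5*505 = -2525)
j(F) = -2525 + √362
-291451 + j(792) = -291451 + (-2525 + √362) = -293976 + √362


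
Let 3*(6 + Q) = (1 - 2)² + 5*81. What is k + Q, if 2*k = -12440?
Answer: -18272/3 ≈ -6090.7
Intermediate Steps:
k = -6220 (k = (½)*(-12440) = -6220)
Q = 388/3 (Q = -6 + ((1 - 2)² + 5*81)/3 = -6 + ((-1)² + 405)/3 = -6 + (1 + 405)/3 = -6 + (⅓)*406 = -6 + 406/3 = 388/3 ≈ 129.33)
k + Q = -6220 + 388/3 = -18272/3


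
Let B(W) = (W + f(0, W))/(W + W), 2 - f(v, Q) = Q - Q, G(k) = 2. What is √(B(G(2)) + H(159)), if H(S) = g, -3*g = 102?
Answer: I*√33 ≈ 5.7446*I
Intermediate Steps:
g = -34 (g = -⅓*102 = -34)
H(S) = -34
f(v, Q) = 2 (f(v, Q) = 2 - (Q - Q) = 2 - 1*0 = 2 + 0 = 2)
B(W) = (2 + W)/(2*W) (B(W) = (W + 2)/(W + W) = (2 + W)/((2*W)) = (2 + W)*(1/(2*W)) = (2 + W)/(2*W))
√(B(G(2)) + H(159)) = √((½)*(2 + 2)/2 - 34) = √((½)*(½)*4 - 34) = √(1 - 34) = √(-33) = I*√33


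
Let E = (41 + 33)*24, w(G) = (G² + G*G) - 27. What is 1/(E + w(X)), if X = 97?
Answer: 1/20567 ≈ 4.8622e-5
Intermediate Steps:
w(G) = -27 + 2*G² (w(G) = (G² + G²) - 27 = 2*G² - 27 = -27 + 2*G²)
E = 1776 (E = 74*24 = 1776)
1/(E + w(X)) = 1/(1776 + (-27 + 2*97²)) = 1/(1776 + (-27 + 2*9409)) = 1/(1776 + (-27 + 18818)) = 1/(1776 + 18791) = 1/20567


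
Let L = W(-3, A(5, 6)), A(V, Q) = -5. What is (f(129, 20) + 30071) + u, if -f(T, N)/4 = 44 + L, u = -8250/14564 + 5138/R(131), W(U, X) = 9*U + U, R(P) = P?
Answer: 2606313061/86722 ≈ 30054.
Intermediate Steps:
W(U, X) = 10*U
u = 3352231/86722 (u = -8250/14564 + 5138/131 = -8250*1/14564 + 5138*(1/131) = -375/662 + 5138/131 = 3352231/86722 ≈ 38.655)
L = -30 (L = 10*(-3) = -30)
f(T, N) = -56 (f(T, N) = -4*(44 - 30) = -4*14 = -56)
(f(129, 20) + 30071) + u = (-56 + 30071) + 3352231/86722 = 30015 + 3352231/86722 = 2606313061/86722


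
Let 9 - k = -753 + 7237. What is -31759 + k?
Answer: -38234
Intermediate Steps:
k = -6475 (k = 9 - (-753 + 7237) = 9 - 1*6484 = 9 - 6484 = -6475)
-31759 + k = -31759 - 6475 = -38234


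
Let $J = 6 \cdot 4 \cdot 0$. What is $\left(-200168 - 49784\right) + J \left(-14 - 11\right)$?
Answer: $-249952$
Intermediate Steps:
$J = 0$ ($J = 24 \cdot 0 = 0$)
$\left(-200168 - 49784\right) + J \left(-14 - 11\right) = \left(-200168 - 49784\right) + 0 \left(-14 - 11\right) = -249952 + 0 \left(-25\right) = -249952 + 0 = -249952$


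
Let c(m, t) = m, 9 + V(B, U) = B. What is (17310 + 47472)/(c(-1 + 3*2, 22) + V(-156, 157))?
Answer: -32391/80 ≈ -404.89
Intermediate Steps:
V(B, U) = -9 + B
(17310 + 47472)/(c(-1 + 3*2, 22) + V(-156, 157)) = (17310 + 47472)/((-1 + 3*2) + (-9 - 156)) = 64782/((-1 + 6) - 165) = 64782/(5 - 165) = 64782/(-160) = 64782*(-1/160) = -32391/80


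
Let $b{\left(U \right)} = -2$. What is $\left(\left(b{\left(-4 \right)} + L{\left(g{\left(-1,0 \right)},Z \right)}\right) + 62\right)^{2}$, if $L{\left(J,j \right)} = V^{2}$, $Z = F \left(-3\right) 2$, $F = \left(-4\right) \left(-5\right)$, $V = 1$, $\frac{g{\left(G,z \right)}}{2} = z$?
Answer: $3721$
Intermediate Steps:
$g{\left(G,z \right)} = 2 z$
$F = 20$
$Z = -120$ ($Z = 20 \left(-3\right) 2 = \left(-60\right) 2 = -120$)
$L{\left(J,j \right)} = 1$ ($L{\left(J,j \right)} = 1^{2} = 1$)
$\left(\left(b{\left(-4 \right)} + L{\left(g{\left(-1,0 \right)},Z \right)}\right) + 62\right)^{2} = \left(\left(-2 + 1\right) + 62\right)^{2} = \left(-1 + 62\right)^{2} = 61^{2} = 3721$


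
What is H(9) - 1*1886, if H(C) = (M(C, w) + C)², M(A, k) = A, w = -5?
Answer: -1562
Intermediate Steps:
H(C) = 4*C² (H(C) = (C + C)² = (2*C)² = 4*C²)
H(9) - 1*1886 = 4*9² - 1*1886 = 4*81 - 1886 = 324 - 1886 = -1562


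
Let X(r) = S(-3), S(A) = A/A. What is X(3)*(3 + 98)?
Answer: 101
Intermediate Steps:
S(A) = 1
X(r) = 1
X(3)*(3 + 98) = 1*(3 + 98) = 1*101 = 101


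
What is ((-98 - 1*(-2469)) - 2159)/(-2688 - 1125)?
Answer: -212/3813 ≈ -0.055599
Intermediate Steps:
((-98 - 1*(-2469)) - 2159)/(-2688 - 1125) = ((-98 + 2469) - 2159)/(-3813) = (2371 - 2159)*(-1/3813) = 212*(-1/3813) = -212/3813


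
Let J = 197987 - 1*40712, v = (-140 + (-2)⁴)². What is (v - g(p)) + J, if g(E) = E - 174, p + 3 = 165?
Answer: 172663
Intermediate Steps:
p = 162 (p = -3 + 165 = 162)
g(E) = -174 + E
v = 15376 (v = (-140 + 16)² = (-124)² = 15376)
J = 157275 (J = 197987 - 40712 = 157275)
(v - g(p)) + J = (15376 - (-174 + 162)) + 157275 = (15376 - 1*(-12)) + 157275 = (15376 + 12) + 157275 = 15388 + 157275 = 172663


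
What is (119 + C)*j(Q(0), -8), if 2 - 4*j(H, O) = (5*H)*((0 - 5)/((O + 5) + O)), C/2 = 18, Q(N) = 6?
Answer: -4960/11 ≈ -450.91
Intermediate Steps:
C = 36 (C = 2*18 = 36)
j(H, O) = ½ + 25*H/(4*(5 + 2*O)) (j(H, O) = ½ - 5*H*(0 - 5)/((O + 5) + O)/4 = ½ - 5*H*(-5/((5 + O) + O))/4 = ½ - 5*H*(-5/(5 + 2*O))/4 = ½ - (-25)*H/(4*(5 + 2*O)) = ½ + 25*H/(4*(5 + 2*O)))
(119 + C)*j(Q(0), -8) = (119 + 36)*((10 + 4*(-8) + 25*6)/(4*(5 + 2*(-8)))) = 155*((10 - 32 + 150)/(4*(5 - 16))) = 155*((¼)*128/(-11)) = 155*((¼)*(-1/11)*128) = 155*(-32/11) = -4960/11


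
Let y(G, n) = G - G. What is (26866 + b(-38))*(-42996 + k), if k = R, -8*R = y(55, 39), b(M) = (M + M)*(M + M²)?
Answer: 3439250040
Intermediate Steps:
b(M) = 2*M*(M + M²) (b(M) = (2*M)*(M + M²) = 2*M*(M + M²))
y(G, n) = 0
R = 0 (R = -⅛*0 = 0)
k = 0
(26866 + b(-38))*(-42996 + k) = (26866 + 2*(-38)²*(1 - 38))*(-42996 + 0) = (26866 + 2*1444*(-37))*(-42996) = (26866 - 106856)*(-42996) = -79990*(-42996) = 3439250040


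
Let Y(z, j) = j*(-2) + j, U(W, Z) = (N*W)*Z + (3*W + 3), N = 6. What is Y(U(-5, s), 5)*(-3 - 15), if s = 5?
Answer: 90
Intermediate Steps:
U(W, Z) = 3 + 3*W + 6*W*Z (U(W, Z) = (6*W)*Z + (3*W + 3) = 6*W*Z + (3 + 3*W) = 3 + 3*W + 6*W*Z)
Y(z, j) = -j (Y(z, j) = -2*j + j = -j)
Y(U(-5, s), 5)*(-3 - 15) = (-1*5)*(-3 - 15) = -5*(-18) = 90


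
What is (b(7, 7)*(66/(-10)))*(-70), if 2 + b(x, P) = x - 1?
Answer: 1848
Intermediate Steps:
b(x, P) = -3 + x (b(x, P) = -2 + (x - 1) = -2 + (-1 + x) = -3 + x)
(b(7, 7)*(66/(-10)))*(-70) = ((-3 + 7)*(66/(-10)))*(-70) = (4*(66*(-⅒)))*(-70) = (4*(-33/5))*(-70) = -132/5*(-70) = 1848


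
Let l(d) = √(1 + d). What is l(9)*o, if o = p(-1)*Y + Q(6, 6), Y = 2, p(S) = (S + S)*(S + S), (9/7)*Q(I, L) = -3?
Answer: 17*√10/3 ≈ 17.920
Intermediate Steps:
Q(I, L) = -7/3 (Q(I, L) = (7/9)*(-3) = -7/3)
p(S) = 4*S² (p(S) = (2*S)*(2*S) = 4*S²)
o = 17/3 (o = (4*(-1)²)*2 - 7/3 = (4*1)*2 - 7/3 = 4*2 - 7/3 = 8 - 7/3 = 17/3 ≈ 5.6667)
l(9)*o = √(1 + 9)*(17/3) = √10*(17/3) = 17*√10/3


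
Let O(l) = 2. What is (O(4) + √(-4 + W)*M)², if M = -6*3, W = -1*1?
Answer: -1616 - 72*I*√5 ≈ -1616.0 - 161.0*I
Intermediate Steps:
W = -1
M = -18 (M = -1*18 = -18)
(O(4) + √(-4 + W)*M)² = (2 + √(-4 - 1)*(-18))² = (2 + √(-5)*(-18))² = (2 + (I*√5)*(-18))² = (2 - 18*I*√5)²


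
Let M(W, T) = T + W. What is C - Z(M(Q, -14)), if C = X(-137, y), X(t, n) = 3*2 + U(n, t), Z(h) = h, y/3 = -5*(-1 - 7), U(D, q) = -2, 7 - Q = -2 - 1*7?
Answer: 2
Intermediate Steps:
Q = 16 (Q = 7 - (-2 - 1*7) = 7 - (-2 - 7) = 7 - 1*(-9) = 7 + 9 = 16)
y = 120 (y = 3*(-5*(-1 - 7)) = 3*(-5*(-8)) = 3*40 = 120)
X(t, n) = 4 (X(t, n) = 3*2 - 2 = 6 - 2 = 4)
C = 4
C - Z(M(Q, -14)) = 4 - (-14 + 16) = 4 - 1*2 = 4 - 2 = 2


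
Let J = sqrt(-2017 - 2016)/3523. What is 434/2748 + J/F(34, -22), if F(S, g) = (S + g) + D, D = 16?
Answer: 217/1374 + I*sqrt(4033)/98644 ≈ 0.15793 + 0.00064379*I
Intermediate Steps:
F(S, g) = 16 + S + g (F(S, g) = (S + g) + 16 = 16 + S + g)
J = I*sqrt(4033)/3523 (J = sqrt(-4033)*(1/3523) = (I*sqrt(4033))*(1/3523) = I*sqrt(4033)/3523 ≈ 0.018026*I)
434/2748 + J/F(34, -22) = 434/2748 + (I*sqrt(4033)/3523)/(16 + 34 - 22) = 434*(1/2748) + (I*sqrt(4033)/3523)/28 = 217/1374 + (I*sqrt(4033)/3523)*(1/28) = 217/1374 + I*sqrt(4033)/98644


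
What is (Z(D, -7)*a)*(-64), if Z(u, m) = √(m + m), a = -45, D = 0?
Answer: 2880*I*√14 ≈ 10776.0*I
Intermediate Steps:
Z(u, m) = √2*√m (Z(u, m) = √(2*m) = √2*√m)
(Z(D, -7)*a)*(-64) = ((√2*√(-7))*(-45))*(-64) = ((√2*(I*√7))*(-45))*(-64) = ((I*√14)*(-45))*(-64) = -45*I*√14*(-64) = 2880*I*√14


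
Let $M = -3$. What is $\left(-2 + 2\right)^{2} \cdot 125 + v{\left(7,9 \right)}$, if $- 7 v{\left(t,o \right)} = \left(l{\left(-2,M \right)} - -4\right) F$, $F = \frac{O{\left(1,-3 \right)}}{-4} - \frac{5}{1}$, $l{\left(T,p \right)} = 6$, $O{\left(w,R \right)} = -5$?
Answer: $\frac{75}{14} \approx 5.3571$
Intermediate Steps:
$F = - \frac{15}{4}$ ($F = - \frac{5}{-4} - \frac{5}{1} = \left(-5\right) \left(- \frac{1}{4}\right) - 5 = \frac{5}{4} - 5 = - \frac{15}{4} \approx -3.75$)
$v{\left(t,o \right)} = \frac{75}{14}$ ($v{\left(t,o \right)} = - \frac{\left(6 - -4\right) \left(- \frac{15}{4}\right)}{7} = - \frac{\left(6 + 4\right) \left(- \frac{15}{4}\right)}{7} = - \frac{10 \left(- \frac{15}{4}\right)}{7} = \left(- \frac{1}{7}\right) \left(- \frac{75}{2}\right) = \frac{75}{14}$)
$\left(-2 + 2\right)^{2} \cdot 125 + v{\left(7,9 \right)} = \left(-2 + 2\right)^{2} \cdot 125 + \frac{75}{14} = 0^{2} \cdot 125 + \frac{75}{14} = 0 \cdot 125 + \frac{75}{14} = 0 + \frac{75}{14} = \frac{75}{14}$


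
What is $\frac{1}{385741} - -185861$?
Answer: $\frac{71694208002}{385741} \approx 1.8586 \cdot 10^{5}$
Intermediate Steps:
$\frac{1}{385741} - -185861 = \frac{1}{385741} + 185861 = \frac{71694208002}{385741}$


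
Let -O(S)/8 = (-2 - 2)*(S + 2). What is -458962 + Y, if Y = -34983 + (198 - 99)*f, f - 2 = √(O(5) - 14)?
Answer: -493747 + 99*√210 ≈ -4.9231e+5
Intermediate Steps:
O(S) = 64 + 32*S (O(S) = -8*(-2 - 2)*(S + 2) = -(-32)*(2 + S) = -8*(-8 - 4*S) = 64 + 32*S)
f = 2 + √210 (f = 2 + √((64 + 32*5) - 14) = 2 + √((64 + 160) - 14) = 2 + √(224 - 14) = 2 + √210 ≈ 16.491)
Y = -34785 + 99*√210 (Y = -34983 + (198 - 99)*(2 + √210) = -34983 + 99*(2 + √210) = -34983 + (198 + 99*√210) = -34785 + 99*√210 ≈ -33350.)
-458962 + Y = -458962 + (-34785 + 99*√210) = -493747 + 99*√210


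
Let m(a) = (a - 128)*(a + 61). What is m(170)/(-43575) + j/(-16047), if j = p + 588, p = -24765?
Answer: 14251187/11099175 ≈ 1.2840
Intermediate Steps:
m(a) = (-128 + a)*(61 + a)
j = -24177 (j = -24765 + 588 = -24177)
m(170)/(-43575) + j/(-16047) = (-7808 + 170² - 67*170)/(-43575) - 24177/(-16047) = (-7808 + 28900 - 11390)*(-1/43575) - 24177*(-1/16047) = 9702*(-1/43575) + 8059/5349 = -462/2075 + 8059/5349 = 14251187/11099175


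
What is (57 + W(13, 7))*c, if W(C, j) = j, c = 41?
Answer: 2624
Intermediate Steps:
(57 + W(13, 7))*c = (57 + 7)*41 = 64*41 = 2624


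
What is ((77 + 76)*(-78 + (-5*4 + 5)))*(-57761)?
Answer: 821881269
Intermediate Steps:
((77 + 76)*(-78 + (-5*4 + 5)))*(-57761) = (153*(-78 + (-20 + 5)))*(-57761) = (153*(-78 - 15))*(-57761) = (153*(-93))*(-57761) = -14229*(-57761) = 821881269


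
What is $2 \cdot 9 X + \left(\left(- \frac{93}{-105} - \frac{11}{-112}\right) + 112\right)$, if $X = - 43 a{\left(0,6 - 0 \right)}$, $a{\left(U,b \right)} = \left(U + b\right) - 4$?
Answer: $- \frac{803609}{560} \approx -1435.0$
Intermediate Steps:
$a{\left(U,b \right)} = -4 + U + b$
$X = -86$ ($X = - 43 \left(-4 + 0 + \left(6 - 0\right)\right) = - 43 \left(-4 + 0 + \left(6 + 0\right)\right) = - 43 \left(-4 + 0 + 6\right) = \left(-43\right) 2 = -86$)
$2 \cdot 9 X + \left(\left(- \frac{93}{-105} - \frac{11}{-112}\right) + 112\right) = 2 \cdot 9 \left(-86\right) + \left(\left(- \frac{93}{-105} - \frac{11}{-112}\right) + 112\right) = 18 \left(-86\right) + \left(\left(\left(-93\right) \left(- \frac{1}{105}\right) - - \frac{11}{112}\right) + 112\right) = -1548 + \left(\left(\frac{31}{35} + \frac{11}{112}\right) + 112\right) = -1548 + \left(\frac{551}{560} + 112\right) = -1548 + \frac{63271}{560} = - \frac{803609}{560}$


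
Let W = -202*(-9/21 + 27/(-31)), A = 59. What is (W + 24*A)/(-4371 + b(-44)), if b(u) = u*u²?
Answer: -364236/19433435 ≈ -0.018743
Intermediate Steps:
W = 56964/217 (W = -202*(-9*1/21 + 27*(-1/31)) = -202*(-3/7 - 27/31) = -202*(-282/217) = 56964/217 ≈ 262.51)
b(u) = u³
(W + 24*A)/(-4371 + b(-44)) = (56964/217 + 24*59)/(-4371 + (-44)³) = (56964/217 + 1416)/(-4371 - 85184) = (364236/217)/(-89555) = (364236/217)*(-1/89555) = -364236/19433435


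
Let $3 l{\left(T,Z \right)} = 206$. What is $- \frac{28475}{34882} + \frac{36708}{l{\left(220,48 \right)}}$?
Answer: $\frac{1917739759}{3592846} \approx 533.77$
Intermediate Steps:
$l{\left(T,Z \right)} = \frac{206}{3}$ ($l{\left(T,Z \right)} = \frac{1}{3} \cdot 206 = \frac{206}{3}$)
$- \frac{28475}{34882} + \frac{36708}{l{\left(220,48 \right)}} = - \frac{28475}{34882} + \frac{36708}{\frac{206}{3}} = \left(-28475\right) \frac{1}{34882} + 36708 \cdot \frac{3}{206} = - \frac{28475}{34882} + \frac{55062}{103} = \frac{1917739759}{3592846}$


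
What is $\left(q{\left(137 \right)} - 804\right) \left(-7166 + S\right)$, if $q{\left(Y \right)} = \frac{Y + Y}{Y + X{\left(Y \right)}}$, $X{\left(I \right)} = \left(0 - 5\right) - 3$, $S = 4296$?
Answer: $\frac{296878540}{129} \approx 2.3014 \cdot 10^{6}$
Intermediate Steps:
$X{\left(I \right)} = -8$ ($X{\left(I \right)} = -5 - 3 = -8$)
$q{\left(Y \right)} = \frac{2 Y}{-8 + Y}$ ($q{\left(Y \right)} = \frac{Y + Y}{Y - 8} = \frac{2 Y}{-8 + Y}$)
$\left(q{\left(137 \right)} - 804\right) \left(-7166 + S\right) = \left(2 \cdot 137 \frac{1}{-8 + 137} - 804\right) \left(-7166 + 4296\right) = \left(2 \cdot 137 \cdot \frac{1}{129} - 804\right) \left(-2870\right) = \left(\frac{274}{129} - 804\right) \left(-2870\right) = \left(- \frac{103442}{129}\right) \left(-2870\right) = \frac{296878540}{129}$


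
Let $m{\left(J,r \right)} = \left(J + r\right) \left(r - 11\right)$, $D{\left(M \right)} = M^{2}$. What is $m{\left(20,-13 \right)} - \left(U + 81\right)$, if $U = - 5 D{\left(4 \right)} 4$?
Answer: $71$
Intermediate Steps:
$m{\left(J,r \right)} = \left(-11 + r\right) \left(J + r\right)$ ($m{\left(J,r \right)} = \left(J + r\right) \left(-11 + r\right) = \left(-11 + r\right) \left(J + r\right)$)
$U = -320$ ($U = - 5 \cdot 4^{2} \cdot 4 = \left(-5\right) 16 \cdot 4 = \left(-80\right) 4 = -320$)
$m{\left(20,-13 \right)} - \left(U + 81\right) = \left(\left(-13\right)^{2} - 220 - -143 + 20 \left(-13\right)\right) - \left(-320 + 81\right) = \left(169 - 220 + 143 - 260\right) - -239 = -168 + 239 = 71$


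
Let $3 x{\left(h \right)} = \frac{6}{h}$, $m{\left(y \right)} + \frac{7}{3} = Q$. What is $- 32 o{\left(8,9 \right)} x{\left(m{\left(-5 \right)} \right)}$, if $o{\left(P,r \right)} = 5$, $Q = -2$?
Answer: $\frac{960}{13} \approx 73.846$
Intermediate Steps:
$m{\left(y \right)} = - \frac{13}{3}$ ($m{\left(y \right)} = - \frac{7}{3} - 2 = - \frac{13}{3}$)
$x{\left(h \right)} = \frac{2}{h}$ ($x{\left(h \right)} = \frac{6 \frac{1}{h}}{3} = \frac{2}{h}$)
$- 32 o{\left(8,9 \right)} x{\left(m{\left(-5 \right)} \right)} = \left(-32\right) 5 \frac{2}{- \frac{13}{3}} = - 160 \cdot 2 \left(- \frac{3}{13}\right) = \left(-160\right) \left(- \frac{6}{13}\right) = \frac{960}{13}$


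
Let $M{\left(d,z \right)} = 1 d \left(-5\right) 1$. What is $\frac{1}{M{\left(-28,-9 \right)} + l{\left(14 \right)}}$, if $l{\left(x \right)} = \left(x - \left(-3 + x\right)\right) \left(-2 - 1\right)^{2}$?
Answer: $\frac{1}{167} \approx 0.005988$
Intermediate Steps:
$M{\left(d,z \right)} = - 5 d$ ($M{\left(d,z \right)} = d \left(-5\right) 1 = - 5 d 1 = - 5 d$)
$l{\left(x \right)} = 27$ ($l{\left(x \right)} = \left(x + \left(1 - \left(-2 + x\right)\right)\right) \left(-3\right)^{2} = \left(x - \left(-3 + x\right)\right) 9 = 3 \cdot 9 = 27$)
$\frac{1}{M{\left(-28,-9 \right)} + l{\left(14 \right)}} = \frac{1}{\left(-5\right) \left(-28\right) + 27} = \frac{1}{140 + 27} = \frac{1}{167}$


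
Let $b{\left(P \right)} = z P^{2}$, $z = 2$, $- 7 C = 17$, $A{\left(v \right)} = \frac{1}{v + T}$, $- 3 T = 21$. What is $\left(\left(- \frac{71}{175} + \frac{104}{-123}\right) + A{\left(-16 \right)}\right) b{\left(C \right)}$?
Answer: $- \frac{370488752}{24258675} \approx -15.272$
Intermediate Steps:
$T = -7$ ($T = \left(- \frac{1}{3}\right) 21 = -7$)
$A{\left(v \right)} = \frac{1}{-7 + v}$ ($A{\left(v \right)} = \frac{1}{v - 7} = \frac{1}{-7 + v}$)
$C = - \frac{17}{7}$ ($C = \left(- \frac{1}{7}\right) 17 = - \frac{17}{7} \approx -2.4286$)
$b{\left(P \right)} = 2 P^{2}$
$\left(\left(- \frac{71}{175} + \frac{104}{-123}\right) + A{\left(-16 \right)}\right) b{\left(C \right)} = \left(\left(- \frac{71}{175} + \frac{104}{-123}\right) + \frac{1}{-7 - 16}\right) 2 \left(- \frac{17}{7}\right)^{2} = \left(\left(\left(-71\right) \frac{1}{175} + 104 \left(- \frac{1}{123}\right)\right) + \frac{1}{-23}\right) 2 \cdot \frac{289}{49} = \left(\left(- \frac{71}{175} - \frac{104}{123}\right) - \frac{1}{23}\right) \frac{578}{49} = \left(- \frac{26933}{21525} - \frac{1}{23}\right) \frac{578}{49} = \left(- \frac{640984}{495075}\right) \frac{578}{49} = - \frac{370488752}{24258675}$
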